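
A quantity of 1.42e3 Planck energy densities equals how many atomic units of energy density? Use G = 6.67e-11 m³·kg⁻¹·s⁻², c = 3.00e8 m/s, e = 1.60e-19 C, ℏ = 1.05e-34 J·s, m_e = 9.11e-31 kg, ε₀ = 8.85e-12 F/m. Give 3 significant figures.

2.21e103

Planck energy density: u_P = c⁷/(ℏG²) = 4.68e113 J/m³
atomic unit of energy density: u_au = E_h/a₀³ = m_e⁴e¹⁰/((4πε₀)⁵ℏ⁸) = 3.01e13 J/m³
1.42e3 × 4.68e113 / 3.01e13 = 2.21e103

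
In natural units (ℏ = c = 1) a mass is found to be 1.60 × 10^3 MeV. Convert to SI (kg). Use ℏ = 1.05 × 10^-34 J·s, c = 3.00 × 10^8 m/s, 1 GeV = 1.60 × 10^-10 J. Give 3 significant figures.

2.84 × 10^-27 kg

Mass is [E]/c²; divide by c².
1 GeV → 1/c² × (1 GeV in J) = 1.78 × 10^-27 kg.
Convert the energy scale: 1.60 × 10^3 MeV = 1.60 GeV.
Result: 1.60 × 1.78 × 10^-27 = 2.84 × 10^-27 kg.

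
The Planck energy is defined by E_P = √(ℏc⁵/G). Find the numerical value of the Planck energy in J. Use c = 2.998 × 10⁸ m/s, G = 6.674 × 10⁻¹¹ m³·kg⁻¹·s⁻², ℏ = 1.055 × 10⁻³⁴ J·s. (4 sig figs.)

E_P = √(ℏc⁵/G)
  = √(3.828 × 10¹⁸)
  = 1.957 × 10⁹ J

1.957 × 10⁹ J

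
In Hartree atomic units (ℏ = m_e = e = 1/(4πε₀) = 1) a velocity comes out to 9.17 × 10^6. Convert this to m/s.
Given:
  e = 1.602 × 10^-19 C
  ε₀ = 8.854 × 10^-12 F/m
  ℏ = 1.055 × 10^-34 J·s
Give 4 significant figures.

2.005 × 10^13 m/s

One atomic unit of velocity: v_au = e²/(4πε₀ℏ) = 2.186 × 10^6 m/s.
9.17 × 10^6 × 2.186 × 10^6 m/s = 2.005 × 10^13 m/s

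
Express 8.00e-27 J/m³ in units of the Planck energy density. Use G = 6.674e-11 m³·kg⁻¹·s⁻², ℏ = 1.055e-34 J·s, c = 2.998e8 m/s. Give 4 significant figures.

Planck energy density: u_P = c⁷/(ℏG²) = 4.632e113 J/m³.
8.00e-27 / 4.632e113 = 1.727e-140

1.727e-140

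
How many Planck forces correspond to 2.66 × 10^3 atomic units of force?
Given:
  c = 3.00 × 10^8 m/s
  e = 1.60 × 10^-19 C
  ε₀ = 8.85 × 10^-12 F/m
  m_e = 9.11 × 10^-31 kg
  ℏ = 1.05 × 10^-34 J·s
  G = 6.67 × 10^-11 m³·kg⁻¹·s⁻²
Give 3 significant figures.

atomic unit of force: F_au = E_h/a₀ = m_e²e⁶/((4πε₀)³ℏ⁴) = 8.33 × 10^-8 N
Planck force: F_P = c⁴/G = 1.21 × 10^44 N
2.66 × 10^3 × 8.33 × 10^-8 / 1.21 × 10^44 = 1.82 × 10^-48

1.82 × 10^-48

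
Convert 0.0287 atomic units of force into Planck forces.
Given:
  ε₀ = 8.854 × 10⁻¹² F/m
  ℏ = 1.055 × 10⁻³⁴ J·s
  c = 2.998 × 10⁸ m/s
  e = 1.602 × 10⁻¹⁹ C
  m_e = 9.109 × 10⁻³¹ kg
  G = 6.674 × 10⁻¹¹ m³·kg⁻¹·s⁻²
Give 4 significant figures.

atomic unit of force: F_au = E_h/a₀ = m_e²e⁶/((4πε₀)³ℏ⁴) = 8.220 × 10⁻⁸ N
Planck force: F_P = c⁴/G = 1.210 × 10⁴⁴ N
0.0287 × 8.220 × 10⁻⁸ / 1.210 × 10⁴⁴ = 1.949 × 10⁻⁵³

1.949 × 10⁻⁵³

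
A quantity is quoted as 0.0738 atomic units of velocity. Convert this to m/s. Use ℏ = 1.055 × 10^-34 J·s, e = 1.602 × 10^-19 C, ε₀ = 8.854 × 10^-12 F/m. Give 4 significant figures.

One atomic unit of velocity: v_au = e²/(4πε₀ℏ) = 2.186 × 10^6 m/s.
0.0738 × 2.186 × 10^6 m/s = 1.614 × 10^5 m/s

1.614 × 10^5 m/s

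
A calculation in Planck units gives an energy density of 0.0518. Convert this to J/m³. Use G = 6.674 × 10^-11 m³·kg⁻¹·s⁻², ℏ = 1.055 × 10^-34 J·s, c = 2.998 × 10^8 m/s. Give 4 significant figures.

One Planck energy density: u_P = c⁷/(ℏG²) = 4.632 × 10^113 J/m³.
0.0518 × 4.632 × 10^113 J/m³ = 2.400 × 10^112 J/m³

2.400 × 10^112 J/m³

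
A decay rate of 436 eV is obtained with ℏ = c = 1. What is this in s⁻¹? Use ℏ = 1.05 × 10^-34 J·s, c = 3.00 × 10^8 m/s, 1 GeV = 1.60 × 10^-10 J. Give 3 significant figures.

6.64 × 10^17 s⁻¹

A rate is [E]/ℏ; divide by ℏ.
1 GeV → 1/ℏ × (1 GeV in J) = 1.52 × 10^24 s⁻¹.
Convert the energy scale: 436 eV = 4.36 × 10^-7 GeV.
Result: 4.36 × 10^-7 × 1.52 × 10^24 = 6.64 × 10^17 s⁻¹.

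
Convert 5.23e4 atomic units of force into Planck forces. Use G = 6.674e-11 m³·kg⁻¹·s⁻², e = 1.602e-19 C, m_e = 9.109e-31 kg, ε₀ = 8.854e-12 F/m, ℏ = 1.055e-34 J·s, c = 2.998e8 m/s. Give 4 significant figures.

atomic unit of force: F_au = E_h/a₀ = m_e²e⁶/((4πε₀)³ℏ⁴) = 8.220e-8 N
Planck force: F_P = c⁴/G = 1.210e44 N
5.23e4 × 8.220e-8 / 1.210e44 = 3.552e-47

3.552e-47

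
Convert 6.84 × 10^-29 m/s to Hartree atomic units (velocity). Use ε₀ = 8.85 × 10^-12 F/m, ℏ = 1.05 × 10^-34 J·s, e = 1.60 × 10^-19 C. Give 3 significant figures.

atomic unit of velocity: v_au = e²/(4πε₀ℏ) = 2.19 × 10^6 m/s.
6.84 × 10^-29 / 2.19 × 10^6 = 3.12 × 10^-35

3.12 × 10^-35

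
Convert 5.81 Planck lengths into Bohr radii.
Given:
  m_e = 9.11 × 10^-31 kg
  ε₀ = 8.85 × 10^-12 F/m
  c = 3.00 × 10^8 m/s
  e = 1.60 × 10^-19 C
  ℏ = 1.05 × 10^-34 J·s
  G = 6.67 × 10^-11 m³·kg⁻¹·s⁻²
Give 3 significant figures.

Planck length: ℓ_P = √(ℏG/c³) = 1.61 × 10^-35 m
Bohr radius: a₀ = 4πε₀ℏ²/(m_e e²) = 5.26 × 10^-11 m
5.81 × 1.61 × 10^-35 / 5.26 × 10^-11 = 1.78 × 10^-24

1.78 × 10^-24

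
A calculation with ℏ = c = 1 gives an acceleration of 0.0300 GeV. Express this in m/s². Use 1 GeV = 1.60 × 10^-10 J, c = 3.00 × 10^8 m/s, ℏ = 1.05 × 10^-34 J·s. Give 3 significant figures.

1.37 × 10^31 m/s²

Acceleration is [L]/[T]² = c·[E]/ℏ.
1 GeV → c/ℏ × (1 GeV in J) = 4.57 × 10^32 m/s².
Result: 0.0300 × 4.57 × 10^32 = 1.37 × 10^31 m/s².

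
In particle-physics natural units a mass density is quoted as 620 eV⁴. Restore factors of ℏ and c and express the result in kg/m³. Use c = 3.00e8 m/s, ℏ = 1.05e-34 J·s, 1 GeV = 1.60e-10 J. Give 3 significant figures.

1.44e-13 kg/m³

Mass density is [E]/(c²[L]³) = [E]⁴/(ℏ³c⁵).
1 GeV⁴ → 1/(ℏ³c⁵) × (1 GeV in J)⁴ = 2.33e20 kg/m³.
Convert the energy scale: 620 eV⁴ = 6.20e-34 GeV⁴.
Result: 6.20e-34 × 2.33e20 = 1.44e-13 kg/m³.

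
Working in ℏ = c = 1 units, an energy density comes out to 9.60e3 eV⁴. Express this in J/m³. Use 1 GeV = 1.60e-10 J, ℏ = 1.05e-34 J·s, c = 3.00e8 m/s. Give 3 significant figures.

[E]/[L]³ = [E]⁴/(ℏc)³; restore (ℏc)⁻³.
1 GeV⁴ → 1/(ℏc)³ × (1 GeV in J)⁴ = 2.10e37 J/m³.
Convert the energy scale: 9.60e3 eV⁴ = 9.60e-33 GeV⁴.
Result: 9.60e-33 × 2.10e37 = 2.01e5 J/m³.

2.01e5 J/m³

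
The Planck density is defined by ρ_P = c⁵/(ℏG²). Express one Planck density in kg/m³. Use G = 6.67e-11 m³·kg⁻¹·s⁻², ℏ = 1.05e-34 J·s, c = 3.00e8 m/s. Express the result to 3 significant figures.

ρ_P = c⁵/(ℏG²)
  = 2.43e42 / 4.67e-55
  = 5.20e96 kg/m³

5.20e96 kg/m³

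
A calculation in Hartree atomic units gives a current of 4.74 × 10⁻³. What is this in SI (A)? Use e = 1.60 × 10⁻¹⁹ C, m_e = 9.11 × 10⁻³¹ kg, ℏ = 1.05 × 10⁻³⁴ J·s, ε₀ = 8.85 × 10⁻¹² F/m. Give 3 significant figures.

One atomic unit of electric current: I_au = e E_h/ℏ = m_e e⁵/((4πε₀)²ℏ³) = 6.67 × 10⁻³ A.
4.74 × 10⁻³ × 6.67 × 10⁻³ A = 3.16 × 10⁻⁵ A

3.16 × 10⁻⁵ A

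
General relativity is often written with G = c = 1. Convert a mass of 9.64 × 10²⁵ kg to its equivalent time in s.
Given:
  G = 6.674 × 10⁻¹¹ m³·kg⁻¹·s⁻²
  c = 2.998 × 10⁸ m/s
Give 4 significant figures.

Mass → time via G/c³.
9.64 × 10²⁵ kg × (G/c³) = 2.388 × 10⁻¹⁰ s

2.388 × 10⁻¹⁰ s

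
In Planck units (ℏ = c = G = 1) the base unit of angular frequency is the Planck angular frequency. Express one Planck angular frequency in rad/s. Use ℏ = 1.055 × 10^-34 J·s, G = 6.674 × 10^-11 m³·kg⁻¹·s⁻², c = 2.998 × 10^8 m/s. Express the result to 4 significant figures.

ω_P = √(c⁵/(ℏG))
  = √(3.440 × 10^86)
  = 1.855 × 10^43 rad/s

1.855 × 10^43 rad/s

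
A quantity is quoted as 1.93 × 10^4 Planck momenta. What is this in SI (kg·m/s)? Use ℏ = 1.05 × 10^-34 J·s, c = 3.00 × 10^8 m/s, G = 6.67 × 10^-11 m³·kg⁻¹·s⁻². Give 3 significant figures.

One Planck momentum: p_P = √(ℏc³/G) = 6.52 kg·m/s.
1.93 × 10^4 × 6.52 kg·m/s = 1.26 × 10^5 kg·m/s

1.26 × 10^5 kg·m/s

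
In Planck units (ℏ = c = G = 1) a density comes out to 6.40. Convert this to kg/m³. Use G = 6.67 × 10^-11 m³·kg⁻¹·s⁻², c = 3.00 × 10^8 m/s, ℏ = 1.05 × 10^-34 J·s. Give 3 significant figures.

3.33 × 10^97 kg/m³

One Planck density: ρ_P = c⁵/(ℏG²) = 5.20 × 10^96 kg/m³.
6.40 × 5.20 × 10^96 kg/m³ = 3.33 × 10^97 kg/m³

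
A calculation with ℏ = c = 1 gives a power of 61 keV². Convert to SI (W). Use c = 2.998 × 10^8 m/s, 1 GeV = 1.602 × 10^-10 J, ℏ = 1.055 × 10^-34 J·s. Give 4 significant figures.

1.484 × 10^4 W

Power is [E]/[T] = [E]²/ℏ.
1 GeV² → 1/ℏ × (1 GeV in J)² = 2.433 × 10^14 W.
Convert the energy scale: 61 keV² = 6.10 × 10^-11 GeV².
Result: 6.10 × 10^-11 × 2.433 × 10^14 = 1.484 × 10^4 W.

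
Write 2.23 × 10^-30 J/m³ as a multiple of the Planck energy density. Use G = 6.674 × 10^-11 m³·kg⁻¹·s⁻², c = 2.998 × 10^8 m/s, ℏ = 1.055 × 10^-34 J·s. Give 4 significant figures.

Planck energy density: u_P = c⁷/(ℏG²) = 4.632 × 10^113 J/m³.
2.23 × 10^-30 / 4.632 × 10^113 = 4.814 × 10^-144

4.814 × 10^-144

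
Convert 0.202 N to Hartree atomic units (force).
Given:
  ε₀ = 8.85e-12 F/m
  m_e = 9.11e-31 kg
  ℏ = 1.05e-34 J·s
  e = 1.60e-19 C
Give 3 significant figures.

2.43e6

atomic unit of force: F_au = E_h/a₀ = m_e²e⁶/((4πε₀)³ℏ⁴) = 8.33e-8 N.
0.202 / 8.33e-8 = 2.43e6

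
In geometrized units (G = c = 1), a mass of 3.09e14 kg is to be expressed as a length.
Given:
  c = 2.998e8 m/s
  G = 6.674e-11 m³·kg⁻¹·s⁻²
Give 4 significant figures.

2.294e-13 m

In G = c = 1 units mass has dimensions of length; the conversion factor is G/c².
3.09e14 kg × (G/c²) = 2.294e-13 m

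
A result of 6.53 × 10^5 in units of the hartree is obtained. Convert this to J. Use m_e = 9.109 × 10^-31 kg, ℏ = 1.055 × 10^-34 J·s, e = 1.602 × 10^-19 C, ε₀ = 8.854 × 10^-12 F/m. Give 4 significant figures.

One hartree: E_h = m_e e⁴/(4πε₀ℏ)² = 4.354 × 10^-18 J.
6.53 × 10^5 × 4.354 × 10^-18 J = 2.843 × 10^-12 J

2.843 × 10^-12 J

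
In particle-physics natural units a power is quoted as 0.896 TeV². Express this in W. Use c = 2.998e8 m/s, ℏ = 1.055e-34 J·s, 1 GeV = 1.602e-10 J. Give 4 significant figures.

Power is [E]/[T] = [E]²/ℏ.
1 GeV² → 1/ℏ × (1 GeV in J)² = 2.433e14 W.
Convert the energy scale: 0.896 TeV² = 8.96e5 GeV².
Result: 8.96e5 × 2.433e14 = 2.180e20 W.

2.180e20 W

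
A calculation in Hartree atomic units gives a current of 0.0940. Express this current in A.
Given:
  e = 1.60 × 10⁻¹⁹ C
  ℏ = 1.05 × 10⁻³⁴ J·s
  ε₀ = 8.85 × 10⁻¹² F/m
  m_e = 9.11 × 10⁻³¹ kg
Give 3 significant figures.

One atomic unit of electric current: I_au = e E_h/ℏ = m_e e⁵/((4πε₀)²ℏ³) = 6.67 × 10⁻³ A.
0.0940 × 6.67 × 10⁻³ A = 6.27 × 10⁻⁴ A

6.27 × 10⁻⁴ A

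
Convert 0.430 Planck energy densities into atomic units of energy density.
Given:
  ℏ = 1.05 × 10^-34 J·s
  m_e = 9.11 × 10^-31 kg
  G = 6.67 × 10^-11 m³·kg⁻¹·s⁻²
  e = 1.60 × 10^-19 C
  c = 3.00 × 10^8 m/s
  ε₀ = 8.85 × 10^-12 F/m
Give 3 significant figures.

6.68 × 10^99

Planck energy density: u_P = c⁷/(ℏG²) = 4.68 × 10^113 J/m³
atomic unit of energy density: u_au = E_h/a₀³ = m_e⁴e¹⁰/((4πε₀)⁵ℏ⁸) = 3.01 × 10^13 J/m³
0.430 × 4.68 × 10^113 / 3.01 × 10^13 = 6.68 × 10^99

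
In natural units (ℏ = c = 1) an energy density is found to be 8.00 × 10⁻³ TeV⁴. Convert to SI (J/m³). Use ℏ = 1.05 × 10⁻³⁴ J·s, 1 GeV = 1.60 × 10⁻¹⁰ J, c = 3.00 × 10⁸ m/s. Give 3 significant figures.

[E]/[L]³ = [E]⁴/(ℏc)³; restore (ℏc)⁻³.
1 GeV⁴ → 1/(ℏc)³ × (1 GeV in J)⁴ = 2.10 × 10³⁷ J/m³.
Convert the energy scale: 8.00 × 10⁻³ TeV⁴ = 8.00 × 10⁹ GeV⁴.
Result: 8.00 × 10⁹ × 2.10 × 10³⁷ = 1.68 × 10⁴⁷ J/m³.

1.68 × 10⁴⁷ J/m³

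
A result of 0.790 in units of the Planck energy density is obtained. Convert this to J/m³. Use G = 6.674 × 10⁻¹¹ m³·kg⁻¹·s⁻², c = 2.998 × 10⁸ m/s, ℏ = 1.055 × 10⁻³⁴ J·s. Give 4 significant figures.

One Planck energy density: u_P = c⁷/(ℏG²) = 4.632 × 10¹¹³ J/m³.
0.790 × 4.632 × 10¹¹³ J/m³ = 3.660 × 10¹¹³ J/m³

3.660 × 10¹¹³ J/m³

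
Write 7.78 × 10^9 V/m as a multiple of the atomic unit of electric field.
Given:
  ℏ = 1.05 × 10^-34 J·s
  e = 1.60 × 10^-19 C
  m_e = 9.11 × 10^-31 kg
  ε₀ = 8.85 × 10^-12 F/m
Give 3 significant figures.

0.0149

atomic unit of electric field: E_au = E_h/(e a₀) = m_e²e⁵/((4πε₀)³ℏ⁴) = 5.20 × 10^11 V/m.
7.78 × 10^9 / 5.20 × 10^11 = 0.0149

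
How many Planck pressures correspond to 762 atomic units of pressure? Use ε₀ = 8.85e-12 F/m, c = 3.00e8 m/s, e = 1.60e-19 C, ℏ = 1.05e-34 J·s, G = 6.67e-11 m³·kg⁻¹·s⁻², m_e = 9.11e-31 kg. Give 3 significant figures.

atomic unit of pressure: P_au = E_h/a₀³ = m_e⁴e¹⁰/((4πε₀)⁵ℏ⁸) = 3.01e13 Pa
Planck pressure: p_P = c⁷/(ℏG²) = 4.68e113 Pa
762 × 3.01e13 / 4.68e113 = 4.90e-98

4.90e-98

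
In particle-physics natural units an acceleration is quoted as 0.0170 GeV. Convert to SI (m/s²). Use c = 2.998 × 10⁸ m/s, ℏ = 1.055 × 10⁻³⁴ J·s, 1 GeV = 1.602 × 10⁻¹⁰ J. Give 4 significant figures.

Acceleration is [L]/[T]² = c·[E]/ℏ.
1 GeV → c/ℏ × (1 GeV in J) = 4.552 × 10³² m/s².
Result: 0.0170 × 4.552 × 10³² = 7.739 × 10³⁰ m/s².

7.739 × 10³⁰ m/s²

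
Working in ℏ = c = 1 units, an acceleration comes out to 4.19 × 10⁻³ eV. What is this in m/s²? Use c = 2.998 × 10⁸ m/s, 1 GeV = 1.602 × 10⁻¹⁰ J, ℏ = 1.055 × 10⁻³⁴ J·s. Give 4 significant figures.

Acceleration is [L]/[T]² = c·[E]/ℏ.
1 GeV → c/ℏ × (1 GeV in J) = 4.552 × 10³² m/s².
Convert the energy scale: 4.19 × 10⁻³ eV = 4.19 × 10⁻¹² GeV.
Result: 4.19 × 10⁻¹² × 4.552 × 10³² = 1.907 × 10²¹ m/s².

1.907 × 10²¹ m/s²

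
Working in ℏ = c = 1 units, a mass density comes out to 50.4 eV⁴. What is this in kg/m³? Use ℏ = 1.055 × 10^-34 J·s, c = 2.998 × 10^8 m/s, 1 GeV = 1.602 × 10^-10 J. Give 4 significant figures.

1.167 × 10^-14 kg/m³

Mass density is [E]/(c²[L]³) = [E]⁴/(ℏ³c⁵).
1 GeV⁴ → 1/(ℏ³c⁵) × (1 GeV in J)⁴ = 2.316 × 10^20 kg/m³.
Convert the energy scale: 50.4 eV⁴ = 5.04 × 10^-35 GeV⁴.
Result: 5.04 × 10^-35 × 2.316 × 10^20 = 1.167 × 10^-14 kg/m³.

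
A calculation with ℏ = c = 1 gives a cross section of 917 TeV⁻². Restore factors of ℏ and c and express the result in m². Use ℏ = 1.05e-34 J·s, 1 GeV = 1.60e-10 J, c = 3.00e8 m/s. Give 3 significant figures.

Area is [L]² = [E]⁻²·(ℏc)²; restore (ℏc)².
1 GeV⁻² → (ℏc)² × (1 GeV in J)⁻² = 3.88e-32 m².
Convert the energy scale: 917 TeV⁻² = 9.17e-4 GeV⁻².
Result: 9.17e-4 × 3.88e-32 = 3.55e-35 m².

3.55e-35 m²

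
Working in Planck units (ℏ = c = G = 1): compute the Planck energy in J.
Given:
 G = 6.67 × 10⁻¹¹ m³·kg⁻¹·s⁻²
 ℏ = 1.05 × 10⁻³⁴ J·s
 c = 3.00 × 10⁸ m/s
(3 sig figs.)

The unique combination of the constants set to 1 with dimensions of energy is E_P = √(ℏc⁵/G).
  = √(3.83 × 10¹⁸)
  = 1.96 × 10⁹ J

1.96 × 10⁹ J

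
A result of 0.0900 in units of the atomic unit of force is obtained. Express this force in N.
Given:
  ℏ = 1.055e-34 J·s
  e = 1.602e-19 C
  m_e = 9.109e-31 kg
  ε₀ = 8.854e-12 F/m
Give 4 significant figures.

One atomic unit of force: F_au = E_h/a₀ = m_e²e⁶/((4πε₀)³ℏ⁴) = 8.220e-8 N.
0.0900 × 8.220e-8 N = 7.398e-9 N

7.398e-9 N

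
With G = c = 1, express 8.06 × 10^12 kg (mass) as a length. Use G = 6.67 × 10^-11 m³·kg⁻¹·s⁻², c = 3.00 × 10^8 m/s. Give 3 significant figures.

In G = c = 1 units mass has dimensions of length; the conversion factor is G/c².
8.06 × 10^12 kg × (G/c²) = 5.97 × 10^-15 m

5.97 × 10^-15 m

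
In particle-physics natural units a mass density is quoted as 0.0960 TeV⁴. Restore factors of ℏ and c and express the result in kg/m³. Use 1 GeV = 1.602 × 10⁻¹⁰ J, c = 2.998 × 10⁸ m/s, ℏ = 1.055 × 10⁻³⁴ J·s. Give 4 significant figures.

2.223 × 10³¹ kg/m³

Mass density is [E]/(c²[L]³) = [E]⁴/(ℏ³c⁵).
1 GeV⁴ → 1/(ℏ³c⁵) × (1 GeV in J)⁴ = 2.316 × 10²⁰ kg/m³.
Convert the energy scale: 0.0960 TeV⁴ = 9.60 × 10¹⁰ GeV⁴.
Result: 9.60 × 10¹⁰ × 2.316 × 10²⁰ = 2.223 × 10³¹ kg/m³.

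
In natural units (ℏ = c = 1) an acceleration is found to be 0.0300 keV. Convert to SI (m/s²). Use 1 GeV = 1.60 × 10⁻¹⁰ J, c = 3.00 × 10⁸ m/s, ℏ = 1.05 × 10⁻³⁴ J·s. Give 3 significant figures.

Acceleration is [L]/[T]² = c·[E]/ℏ.
1 GeV → c/ℏ × (1 GeV in J) = 4.57 × 10³² m/s².
Convert the energy scale: 0.0300 keV = 3.00 × 10⁻⁸ GeV.
Result: 3.00 × 10⁻⁸ × 4.57 × 10³² = 1.37 × 10²⁵ m/s².

1.37 × 10²⁵ m/s²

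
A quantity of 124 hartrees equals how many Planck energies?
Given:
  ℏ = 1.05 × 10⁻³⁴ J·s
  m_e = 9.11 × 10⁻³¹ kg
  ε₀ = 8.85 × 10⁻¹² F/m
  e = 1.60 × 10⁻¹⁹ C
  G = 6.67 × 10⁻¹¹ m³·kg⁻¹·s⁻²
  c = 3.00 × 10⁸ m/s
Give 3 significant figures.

2.78 × 10⁻²⁵

hartree: E_h = m_e e⁴/(4πε₀ℏ)² = 4.38 × 10⁻¹⁸ J
Planck energy: E_P = √(ℏc⁵/G) = 1.96 × 10⁹ J
124 × 4.38 × 10⁻¹⁸ / 1.96 × 10⁹ = 2.78 × 10⁻²⁵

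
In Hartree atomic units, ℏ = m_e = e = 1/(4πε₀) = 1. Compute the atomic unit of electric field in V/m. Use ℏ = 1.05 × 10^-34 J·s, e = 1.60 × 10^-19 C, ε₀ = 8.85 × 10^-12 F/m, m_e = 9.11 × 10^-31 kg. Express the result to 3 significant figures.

5.20 × 10^11 V/m

The unique combination of the constants set to 1 with dimensions of electric field is E_au = E_h/(e a₀) = m_e²e⁵/((4πε₀)³ℏ⁴).
E_h = 4.38 × 10^-18 J
a₀ = 5.26 × 10^-11 m
E_h/(e·a₀) = 5.20 × 10^11 V/m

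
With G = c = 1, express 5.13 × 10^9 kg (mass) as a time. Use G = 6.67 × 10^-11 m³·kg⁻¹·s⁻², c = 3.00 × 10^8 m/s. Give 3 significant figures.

1.27 × 10^-26 s

Mass → time via G/c³.
5.13 × 10^9 kg × (G/c³) = 1.27 × 10^-26 s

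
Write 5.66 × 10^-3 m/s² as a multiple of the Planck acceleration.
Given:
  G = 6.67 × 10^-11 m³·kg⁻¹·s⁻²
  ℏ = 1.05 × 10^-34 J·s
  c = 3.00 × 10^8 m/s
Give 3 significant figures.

Planck acceleration: a_P = √(c⁷/(ℏG)) = 5.59 × 10^51 m/s².
5.66 × 10^-3 / 5.59 × 10^51 = 1.01 × 10^-54

1.01 × 10^-54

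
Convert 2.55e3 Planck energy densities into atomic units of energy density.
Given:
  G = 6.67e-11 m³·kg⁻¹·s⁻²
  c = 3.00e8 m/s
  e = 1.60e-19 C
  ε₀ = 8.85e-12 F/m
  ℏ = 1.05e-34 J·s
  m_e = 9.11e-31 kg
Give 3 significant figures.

Planck energy density: u_P = c⁷/(ℏG²) = 4.68e113 J/m³
atomic unit of energy density: u_au = E_h/a₀³ = m_e⁴e¹⁰/((4πε₀)⁵ℏ⁸) = 3.01e13 J/m³
2.55e3 × 4.68e113 / 3.01e13 = 3.96e103

3.96e103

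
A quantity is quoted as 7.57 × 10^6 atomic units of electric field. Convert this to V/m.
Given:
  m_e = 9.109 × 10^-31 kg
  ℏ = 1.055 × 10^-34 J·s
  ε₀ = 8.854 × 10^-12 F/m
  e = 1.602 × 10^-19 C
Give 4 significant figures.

One atomic unit of electric field: E_au = E_h/(e a₀) = m_e²e⁵/((4πε₀)³ℏ⁴) = 5.131 × 10^11 V/m.
7.57 × 10^6 × 5.131 × 10^11 V/m = 3.884 × 10^18 V/m

3.884 × 10^18 V/m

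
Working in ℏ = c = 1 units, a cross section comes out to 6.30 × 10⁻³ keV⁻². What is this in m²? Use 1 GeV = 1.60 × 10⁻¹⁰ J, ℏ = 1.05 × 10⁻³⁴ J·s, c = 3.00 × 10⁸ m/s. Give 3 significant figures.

2.44 × 10⁻²² m²

Area is [L]² = [E]⁻²·(ℏc)²; restore (ℏc)².
1 GeV⁻² → (ℏc)² × (1 GeV in J)⁻² = 3.88 × 10⁻³² m².
Convert the energy scale: 6.30 × 10⁻³ keV⁻² = 6.30 × 10⁹ GeV⁻².
Result: 6.30 × 10⁹ × 3.88 × 10⁻³² = 2.44 × 10⁻²² m².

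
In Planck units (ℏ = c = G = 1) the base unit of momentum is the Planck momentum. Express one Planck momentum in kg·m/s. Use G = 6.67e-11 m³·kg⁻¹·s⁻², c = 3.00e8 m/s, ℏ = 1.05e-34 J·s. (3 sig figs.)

6.52 kg·m/s

p_P = √(ℏc³/G)
  = √(42.5)
  = 6.52 kg·m/s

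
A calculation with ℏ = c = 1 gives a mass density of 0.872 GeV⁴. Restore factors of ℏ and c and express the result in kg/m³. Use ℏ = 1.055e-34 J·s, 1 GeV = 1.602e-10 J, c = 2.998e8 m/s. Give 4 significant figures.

Mass density is [E]/(c²[L]³) = [E]⁴/(ℏ³c⁵).
1 GeV⁴ → 1/(ℏ³c⁵) × (1 GeV in J)⁴ = 2.316e20 kg/m³.
Result: 0.872 × 2.316e20 = 2.020e20 kg/m³.

2.020e20 kg/m³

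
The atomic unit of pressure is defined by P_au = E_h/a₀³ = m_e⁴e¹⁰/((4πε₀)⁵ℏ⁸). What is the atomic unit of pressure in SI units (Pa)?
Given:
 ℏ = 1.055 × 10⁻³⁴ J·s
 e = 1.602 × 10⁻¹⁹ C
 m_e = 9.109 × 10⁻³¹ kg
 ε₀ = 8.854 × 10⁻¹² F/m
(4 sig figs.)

2.929 × 10¹³ Pa

P_au = E_h/a₀³ = m_e⁴e¹⁰/((4πε₀)⁵ℏ⁸)
E_h = 4.354 × 10⁻¹⁸ J
a₀ = 5.297 × 10⁻¹¹ m
E_h/a₀³ = 2.929 × 10¹³ Pa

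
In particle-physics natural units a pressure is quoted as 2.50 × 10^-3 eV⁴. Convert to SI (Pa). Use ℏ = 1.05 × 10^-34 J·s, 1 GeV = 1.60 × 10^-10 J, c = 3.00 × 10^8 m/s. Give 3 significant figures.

Pressure is [E]/[L]³ = [E]⁴/(ℏc)³.
1 GeV⁴ → 1/(ℏc)³ × (1 GeV in J)⁴ = 2.10 × 10^37 Pa.
Convert the energy scale: 2.50 × 10^-3 eV⁴ = 2.50 × 10^-39 GeV⁴.
Result: 2.50 × 10^-39 × 2.10 × 10^37 = 0.0524 Pa.

0.0524 Pa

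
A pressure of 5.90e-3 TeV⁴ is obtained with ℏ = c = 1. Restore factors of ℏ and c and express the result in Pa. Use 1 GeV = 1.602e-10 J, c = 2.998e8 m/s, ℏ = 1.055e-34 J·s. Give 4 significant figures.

Pressure is [E]/[L]³ = [E]⁴/(ℏc)³.
1 GeV⁴ → 1/(ℏc)³ × (1 GeV in J)⁴ = 2.082e37 Pa.
Convert the energy scale: 5.90e-3 TeV⁴ = 5.90e9 GeV⁴.
Result: 5.90e9 × 2.082e37 = 1.228e47 Pa.

1.228e47 Pa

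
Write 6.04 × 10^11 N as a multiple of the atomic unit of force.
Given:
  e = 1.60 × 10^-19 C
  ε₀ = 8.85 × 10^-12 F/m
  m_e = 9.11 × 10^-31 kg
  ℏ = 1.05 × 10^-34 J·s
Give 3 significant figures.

7.25 × 10^18

atomic unit of force: F_au = E_h/a₀ = m_e²e⁶/((4πε₀)³ℏ⁴) = 8.33 × 10^-8 N.
6.04 × 10^11 / 8.33 × 10^-8 = 7.25 × 10^18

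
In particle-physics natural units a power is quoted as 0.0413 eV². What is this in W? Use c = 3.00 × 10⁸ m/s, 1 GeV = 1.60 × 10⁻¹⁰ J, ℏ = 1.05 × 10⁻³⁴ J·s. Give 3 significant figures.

1.01 × 10⁻⁵ W

Power is [E]/[T] = [E]²/ℏ.
1 GeV² → 1/ℏ × (1 GeV in J)² = 2.44 × 10¹⁴ W.
Convert the energy scale: 0.0413 eV² = 4.13 × 10⁻²⁰ GeV².
Result: 4.13 × 10⁻²⁰ × 2.44 × 10¹⁴ = 1.01 × 10⁻⁵ W.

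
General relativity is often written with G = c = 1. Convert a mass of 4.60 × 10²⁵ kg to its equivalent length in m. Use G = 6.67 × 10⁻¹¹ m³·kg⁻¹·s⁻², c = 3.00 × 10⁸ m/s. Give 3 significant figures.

In G = c = 1 units mass has dimensions of length; the conversion factor is G/c².
4.60 × 10²⁵ kg × (G/c²) = 0.0341 m

0.0341 m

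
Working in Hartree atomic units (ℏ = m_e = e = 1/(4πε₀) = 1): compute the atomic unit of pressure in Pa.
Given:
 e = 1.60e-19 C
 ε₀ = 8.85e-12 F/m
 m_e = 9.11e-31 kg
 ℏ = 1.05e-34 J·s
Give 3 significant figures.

3.01e13 Pa

Dimensional analysis gives P_au = E_h/a₀³ = m_e⁴e¹⁰/((4πε₀)⁵ℏ⁸).
E_h = 4.38e-18 J
a₀ = 5.26e-11 m
E_h/a₀³ = 3.01e13 Pa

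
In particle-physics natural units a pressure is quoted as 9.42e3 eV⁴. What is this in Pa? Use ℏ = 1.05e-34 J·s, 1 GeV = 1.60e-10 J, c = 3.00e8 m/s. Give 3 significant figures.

1.98e5 Pa

Pressure is [E]/[L]³ = [E]⁴/(ℏc)³.
1 GeV⁴ → 1/(ℏc)³ × (1 GeV in J)⁴ = 2.10e37 Pa.
Convert the energy scale: 9.42e3 eV⁴ = 9.42e-33 GeV⁴.
Result: 9.42e-33 × 2.10e37 = 1.98e5 Pa.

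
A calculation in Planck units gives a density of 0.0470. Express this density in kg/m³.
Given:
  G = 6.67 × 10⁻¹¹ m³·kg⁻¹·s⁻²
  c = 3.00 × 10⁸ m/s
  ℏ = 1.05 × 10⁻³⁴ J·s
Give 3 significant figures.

2.44 × 10⁹⁵ kg/m³

One Planck density: ρ_P = c⁵/(ℏG²) = 5.20 × 10⁹⁶ kg/m³.
0.0470 × 5.20 × 10⁹⁶ kg/m³ = 2.44 × 10⁹⁵ kg/m³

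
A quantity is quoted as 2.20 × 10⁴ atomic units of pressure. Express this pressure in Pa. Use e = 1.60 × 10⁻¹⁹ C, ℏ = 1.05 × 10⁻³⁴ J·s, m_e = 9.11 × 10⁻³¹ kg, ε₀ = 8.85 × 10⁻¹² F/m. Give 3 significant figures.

6.63 × 10¹⁷ Pa

One atomic unit of pressure: P_au = E_h/a₀³ = m_e⁴e¹⁰/((4πε₀)⁵ℏ⁸) = 3.01 × 10¹³ Pa.
2.20 × 10⁴ × 3.01 × 10¹³ Pa = 6.63 × 10¹⁷ Pa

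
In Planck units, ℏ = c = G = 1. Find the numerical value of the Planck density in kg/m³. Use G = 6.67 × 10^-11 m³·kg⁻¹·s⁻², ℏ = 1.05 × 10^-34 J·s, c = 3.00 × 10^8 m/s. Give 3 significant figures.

The unique combination of the constants set to 1 with dimensions of density is ρ_P = c⁵/(ℏG²).
  = 2.43 × 10^42 / 4.67 × 10^-55
  = 5.20 × 10^96 kg/m³

5.20 × 10^96 kg/m³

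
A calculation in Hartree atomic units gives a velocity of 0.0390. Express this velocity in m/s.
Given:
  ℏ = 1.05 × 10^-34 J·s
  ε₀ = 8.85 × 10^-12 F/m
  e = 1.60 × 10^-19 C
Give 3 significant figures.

8.55 × 10^4 m/s

One atomic unit of velocity: v_au = e²/(4πε₀ℏ) = 2.19 × 10^6 m/s.
0.0390 × 2.19 × 10^6 m/s = 8.55 × 10^4 m/s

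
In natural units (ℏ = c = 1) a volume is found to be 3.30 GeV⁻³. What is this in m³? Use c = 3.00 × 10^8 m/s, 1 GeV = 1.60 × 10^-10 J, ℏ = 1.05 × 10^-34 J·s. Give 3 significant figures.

Volume is [L]³ = [E]⁻³·(ℏc)³.
1 GeV⁻³ → (ℏc)³ × (1 GeV in J)⁻³ = 7.63 × 10^-48 m³.
Result: 3.30 × 7.63 × 10^-48 = 2.52 × 10^-47 m³.

2.52 × 10^-47 m³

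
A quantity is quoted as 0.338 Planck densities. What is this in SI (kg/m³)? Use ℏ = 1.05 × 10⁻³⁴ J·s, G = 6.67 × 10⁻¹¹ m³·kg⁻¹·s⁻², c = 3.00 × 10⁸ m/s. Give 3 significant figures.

1.76 × 10⁹⁶ kg/m³

One Planck density: ρ_P = c⁵/(ℏG²) = 5.20 × 10⁹⁶ kg/m³.
0.338 × 5.20 × 10⁹⁶ kg/m³ = 1.76 × 10⁹⁶ kg/m³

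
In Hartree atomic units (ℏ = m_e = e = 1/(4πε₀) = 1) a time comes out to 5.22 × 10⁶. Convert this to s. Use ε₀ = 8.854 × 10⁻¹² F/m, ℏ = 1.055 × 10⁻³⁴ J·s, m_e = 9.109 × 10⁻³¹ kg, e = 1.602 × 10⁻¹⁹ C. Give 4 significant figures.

1.265 × 10⁻¹⁰ s

One atomic unit of time: τ_au = (4πε₀)²ℏ³/(m_e e⁴) = 2.423 × 10⁻¹⁷ s.
5.22 × 10⁶ × 2.423 × 10⁻¹⁷ s = 1.265 × 10⁻¹⁰ s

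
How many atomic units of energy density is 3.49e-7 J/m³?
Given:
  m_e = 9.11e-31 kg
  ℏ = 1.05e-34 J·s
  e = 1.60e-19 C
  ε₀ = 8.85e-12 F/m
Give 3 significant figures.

atomic unit of energy density: u_au = E_h/a₀³ = m_e⁴e¹⁰/((4πε₀)⁵ℏ⁸) = 3.01e13 J/m³.
3.49e-7 / 3.01e13 = 1.16e-20

1.16e-20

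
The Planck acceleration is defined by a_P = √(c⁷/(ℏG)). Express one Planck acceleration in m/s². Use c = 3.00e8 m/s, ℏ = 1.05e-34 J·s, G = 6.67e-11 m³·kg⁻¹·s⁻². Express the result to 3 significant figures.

5.59e51 m/s²

a_P = √(c⁷/(ℏG))
  = √(3.12e103)
  = 5.59e51 m/s²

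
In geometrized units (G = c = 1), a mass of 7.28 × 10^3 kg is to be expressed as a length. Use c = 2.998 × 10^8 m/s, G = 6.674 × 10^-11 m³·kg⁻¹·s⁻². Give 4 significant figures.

5.406 × 10^-24 m

In G = c = 1 units mass has dimensions of length; the conversion factor is G/c².
7.28 × 10^3 kg × (G/c²) = 5.406 × 10^-24 m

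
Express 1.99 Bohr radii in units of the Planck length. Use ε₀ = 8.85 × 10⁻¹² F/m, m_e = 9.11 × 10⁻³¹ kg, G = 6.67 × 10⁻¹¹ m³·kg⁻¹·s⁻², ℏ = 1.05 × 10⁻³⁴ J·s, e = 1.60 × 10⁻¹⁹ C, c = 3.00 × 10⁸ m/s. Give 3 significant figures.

6.50 × 10²⁴

Bohr radius: a₀ = 4πε₀ℏ²/(m_e e²) = 5.26 × 10⁻¹¹ m
Planck length: ℓ_P = √(ℏG/c³) = 1.61 × 10⁻³⁵ m
1.99 × 5.26 × 10⁻¹¹ / 1.61 × 10⁻³⁵ = 6.50 × 10²⁴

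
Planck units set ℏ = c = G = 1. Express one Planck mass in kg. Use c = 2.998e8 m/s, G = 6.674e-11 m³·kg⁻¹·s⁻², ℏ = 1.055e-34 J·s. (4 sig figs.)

The unique combination of the constants set to 1 with dimensions of mass is m_P = √(ℏc/G).
  = √(4.739e-16)
  = 2.177e-8 kg

2.177e-8 kg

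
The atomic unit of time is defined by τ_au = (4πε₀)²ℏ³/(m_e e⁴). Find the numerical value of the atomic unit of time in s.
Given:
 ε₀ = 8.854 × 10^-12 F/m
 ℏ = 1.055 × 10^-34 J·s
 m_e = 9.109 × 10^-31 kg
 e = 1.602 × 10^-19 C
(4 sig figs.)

τ_au = (4πε₀)²ℏ³/(m_e e⁴)
E_h = 4.354 × 10^-18 J
ℏ/E_h = 2.423 × 10^-17 s

2.423 × 10^-17 s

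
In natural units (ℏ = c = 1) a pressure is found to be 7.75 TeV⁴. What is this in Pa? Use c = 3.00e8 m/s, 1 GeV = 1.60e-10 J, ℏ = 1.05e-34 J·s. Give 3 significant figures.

Pressure is [E]/[L]³ = [E]⁴/(ℏc)³.
1 GeV⁴ → 1/(ℏc)³ × (1 GeV in J)⁴ = 2.10e37 Pa.
Convert the energy scale: 7.75 TeV⁴ = 7.75e12 GeV⁴.
Result: 7.75e12 × 2.10e37 = 1.62e50 Pa.

1.62e50 Pa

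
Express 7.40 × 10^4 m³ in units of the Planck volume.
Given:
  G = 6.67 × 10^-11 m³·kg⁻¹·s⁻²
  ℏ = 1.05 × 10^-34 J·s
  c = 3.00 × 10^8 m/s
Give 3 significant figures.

1.77 × 10^109

Planck volume: V_P = (ℏG/c³)^(3/2) = 4.18 × 10^-105 m³.
7.40 × 10^4 / 4.18 × 10^-105 = 1.77 × 10^109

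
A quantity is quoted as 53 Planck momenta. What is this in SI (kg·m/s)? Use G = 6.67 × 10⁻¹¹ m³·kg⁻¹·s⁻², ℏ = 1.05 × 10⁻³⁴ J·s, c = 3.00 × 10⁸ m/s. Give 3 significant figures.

One Planck momentum: p_P = √(ℏc³/G) = 6.52 kg·m/s.
53 × 6.52 kg·m/s = 346 kg·m/s

346 kg·m/s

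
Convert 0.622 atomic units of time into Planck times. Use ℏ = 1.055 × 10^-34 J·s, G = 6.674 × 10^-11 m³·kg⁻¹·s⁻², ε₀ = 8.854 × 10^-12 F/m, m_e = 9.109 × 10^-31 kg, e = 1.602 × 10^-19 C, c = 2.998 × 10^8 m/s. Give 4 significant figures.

2.795 × 10^26

atomic unit of time: τ_au = (4πε₀)²ℏ³/(m_e e⁴) = 2.423 × 10^-17 s
Planck time: t_P = √(ℏG/c⁵) = 5.392 × 10^-44 s
0.622 × 2.423 × 10^-17 / 5.392 × 10^-44 = 2.795 × 10^26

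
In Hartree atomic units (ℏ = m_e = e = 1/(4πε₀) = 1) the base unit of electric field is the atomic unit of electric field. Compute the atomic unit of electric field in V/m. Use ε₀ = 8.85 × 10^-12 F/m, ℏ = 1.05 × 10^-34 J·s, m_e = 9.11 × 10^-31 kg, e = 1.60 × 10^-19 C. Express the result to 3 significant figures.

5.20 × 10^11 V/m

E_au = E_h/(e a₀) = m_e²e⁵/((4πε₀)³ℏ⁴)
E_h = 4.38 × 10^-18 J
a₀ = 5.26 × 10^-11 m
E_h/(e·a₀) = 5.20 × 10^11 V/m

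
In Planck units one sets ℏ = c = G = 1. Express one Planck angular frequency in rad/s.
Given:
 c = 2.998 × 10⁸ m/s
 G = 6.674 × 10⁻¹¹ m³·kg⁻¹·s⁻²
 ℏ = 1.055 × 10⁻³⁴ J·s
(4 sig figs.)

1.855 × 10⁴³ rad/s

ω_P = √(c⁵/(ℏG))
  = √(3.440 × 10⁸⁶)
  = 1.855 × 10⁴³ rad/s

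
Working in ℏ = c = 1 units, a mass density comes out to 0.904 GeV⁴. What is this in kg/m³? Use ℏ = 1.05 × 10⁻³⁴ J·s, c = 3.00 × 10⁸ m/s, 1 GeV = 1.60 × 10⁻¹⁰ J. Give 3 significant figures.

2.11 × 10²⁰ kg/m³

Mass density is [E]/(c²[L]³) = [E]⁴/(ℏ³c⁵).
1 GeV⁴ → 1/(ℏ³c⁵) × (1 GeV in J)⁴ = 2.33 × 10²⁰ kg/m³.
Result: 0.904 × 2.33 × 10²⁰ = 2.11 × 10²⁰ kg/m³.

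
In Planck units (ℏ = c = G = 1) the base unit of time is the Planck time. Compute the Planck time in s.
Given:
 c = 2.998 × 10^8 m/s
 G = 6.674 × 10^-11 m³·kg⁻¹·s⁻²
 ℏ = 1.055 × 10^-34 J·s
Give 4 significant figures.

5.392 × 10^-44 s

t_P = √(ℏG/c⁵)
  = √(2.907 × 10^-87)
  = 5.392 × 10^-44 s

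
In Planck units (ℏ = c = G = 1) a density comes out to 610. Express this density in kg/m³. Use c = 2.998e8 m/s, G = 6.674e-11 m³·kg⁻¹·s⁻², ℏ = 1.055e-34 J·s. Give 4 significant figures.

3.144e99 kg/m³

One Planck density: ρ_P = c⁵/(ℏG²) = 5.154e96 kg/m³.
610 × 5.154e96 kg/m³ = 3.144e99 kg/m³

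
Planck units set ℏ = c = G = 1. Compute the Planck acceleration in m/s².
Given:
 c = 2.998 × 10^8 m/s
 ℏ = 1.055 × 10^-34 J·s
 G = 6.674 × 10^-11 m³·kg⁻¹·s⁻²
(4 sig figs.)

5.560 × 10^51 m/s²

Dimensional analysis gives a_P = √(c⁷/(ℏG)).
  = √(3.092 × 10^103)
  = 5.560 × 10^51 m/s²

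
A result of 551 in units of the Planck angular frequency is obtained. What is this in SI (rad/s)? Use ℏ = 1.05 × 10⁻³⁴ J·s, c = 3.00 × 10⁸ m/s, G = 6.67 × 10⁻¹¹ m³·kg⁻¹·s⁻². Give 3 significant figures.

1.03 × 10⁴⁶ rad/s

One Planck angular frequency: ω_P = √(c⁵/(ℏG)) = 1.86 × 10⁴³ rad/s.
551 × 1.86 × 10⁴³ rad/s = 1.03 × 10⁴⁶ rad/s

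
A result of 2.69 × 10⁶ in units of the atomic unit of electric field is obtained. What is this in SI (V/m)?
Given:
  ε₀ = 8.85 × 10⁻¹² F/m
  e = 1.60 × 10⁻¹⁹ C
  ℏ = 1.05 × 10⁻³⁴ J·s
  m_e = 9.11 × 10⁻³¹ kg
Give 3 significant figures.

One atomic unit of electric field: E_au = E_h/(e a₀) = m_e²e⁵/((4πε₀)³ℏ⁴) = 5.20 × 10¹¹ V/m.
2.69 × 10⁶ × 5.20 × 10¹¹ V/m = 1.40 × 10¹⁸ V/m

1.40 × 10¹⁸ V/m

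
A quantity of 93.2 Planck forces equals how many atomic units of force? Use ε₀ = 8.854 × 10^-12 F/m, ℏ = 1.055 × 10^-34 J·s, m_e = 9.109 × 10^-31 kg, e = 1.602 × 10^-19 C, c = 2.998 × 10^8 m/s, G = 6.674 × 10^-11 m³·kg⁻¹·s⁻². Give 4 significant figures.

Planck force: F_P = c⁴/G = 1.210 × 10^44 N
atomic unit of force: F_au = E_h/a₀ = m_e²e⁶/((4πε₀)³ℏ⁴) = 8.220 × 10^-8 N
93.2 × 1.210 × 10^44 / 8.220 × 10^-8 = 1.372 × 10^53

1.372 × 10^53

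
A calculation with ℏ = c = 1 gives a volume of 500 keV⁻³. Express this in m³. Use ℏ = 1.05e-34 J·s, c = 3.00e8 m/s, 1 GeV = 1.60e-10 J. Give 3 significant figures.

3.82e-27 m³

Volume is [L]³ = [E]⁻³·(ℏc)³.
1 GeV⁻³ → (ℏc)³ × (1 GeV in J)⁻³ = 7.63e-48 m³.
Convert the energy scale: 500 keV⁻³ = 5.00e20 GeV⁻³.
Result: 5.00e20 × 7.63e-48 = 3.82e-27 m³.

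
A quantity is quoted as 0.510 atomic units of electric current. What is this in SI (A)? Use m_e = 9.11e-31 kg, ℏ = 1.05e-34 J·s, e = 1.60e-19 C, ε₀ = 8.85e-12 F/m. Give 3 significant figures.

One atomic unit of electric current: I_au = e E_h/ℏ = m_e e⁵/((4πε₀)²ℏ³) = 6.67e-3 A.
0.510 × 6.67e-3 A = 3.40e-3 A

3.40e-3 A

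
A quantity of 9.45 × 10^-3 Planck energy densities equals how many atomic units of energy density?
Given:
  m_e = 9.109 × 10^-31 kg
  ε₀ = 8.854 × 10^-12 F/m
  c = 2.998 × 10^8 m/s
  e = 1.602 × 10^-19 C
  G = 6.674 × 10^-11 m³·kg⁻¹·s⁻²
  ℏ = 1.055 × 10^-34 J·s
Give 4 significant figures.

1.494 × 10^98

Planck energy density: u_P = c⁷/(ℏG²) = 4.632 × 10^113 J/m³
atomic unit of energy density: u_au = E_h/a₀³ = m_e⁴e¹⁰/((4πε₀)⁵ℏ⁸) = 2.929 × 10^13 J/m³
9.45 × 10^-3 × 4.632 × 10^113 / 2.929 × 10^13 = 1.494 × 10^98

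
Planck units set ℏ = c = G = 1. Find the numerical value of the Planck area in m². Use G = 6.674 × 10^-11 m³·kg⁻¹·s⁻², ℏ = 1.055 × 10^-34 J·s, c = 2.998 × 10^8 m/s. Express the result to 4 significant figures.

2.613 × 10^-70 m²

From ℏ = c = G = 1 the area scale is A_P = ℏG/c³.
  = 7.041 × 10^-45 / 2.695 × 10^25
  = 2.613 × 10^-70 m²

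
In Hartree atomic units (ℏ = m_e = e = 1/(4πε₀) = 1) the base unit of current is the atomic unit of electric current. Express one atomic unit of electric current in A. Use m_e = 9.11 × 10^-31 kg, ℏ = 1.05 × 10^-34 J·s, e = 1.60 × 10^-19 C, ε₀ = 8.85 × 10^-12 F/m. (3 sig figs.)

I_au = e E_h/ℏ = m_e e⁵/((4πε₀)²ℏ³)
E_h = 4.38 × 10^-18 J
e·E_h/ℏ = 6.67 × 10^-3 A

6.67 × 10^-3 A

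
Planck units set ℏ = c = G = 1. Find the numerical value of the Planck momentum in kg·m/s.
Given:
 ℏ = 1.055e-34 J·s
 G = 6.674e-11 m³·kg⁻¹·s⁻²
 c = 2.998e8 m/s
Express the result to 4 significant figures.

6.527 kg·m/s

From ℏ = c = G = 1 the momentum scale is p_P = √(ℏc³/G).
  = √(42.60)
  = 6.527 kg·m/s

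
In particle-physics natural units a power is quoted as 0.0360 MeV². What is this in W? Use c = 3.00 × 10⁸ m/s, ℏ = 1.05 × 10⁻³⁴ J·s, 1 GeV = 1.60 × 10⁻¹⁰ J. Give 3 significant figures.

Power is [E]/[T] = [E]²/ℏ.
1 GeV² → 1/ℏ × (1 GeV in J)² = 2.44 × 10¹⁴ W.
Convert the energy scale: 0.0360 MeV² = 3.60 × 10⁻⁸ GeV².
Result: 3.60 × 10⁻⁸ × 2.44 × 10¹⁴ = 8.78 × 10⁶ W.

8.78 × 10⁶ W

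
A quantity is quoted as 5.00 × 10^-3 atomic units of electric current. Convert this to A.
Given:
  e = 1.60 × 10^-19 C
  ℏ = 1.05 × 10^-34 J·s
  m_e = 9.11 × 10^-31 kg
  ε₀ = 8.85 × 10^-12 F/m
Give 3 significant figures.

3.34 × 10^-5 A

One atomic unit of electric current: I_au = e E_h/ℏ = m_e e⁵/((4πε₀)²ℏ³) = 6.67 × 10^-3 A.
5.00 × 10^-3 × 6.67 × 10^-3 A = 3.34 × 10^-5 A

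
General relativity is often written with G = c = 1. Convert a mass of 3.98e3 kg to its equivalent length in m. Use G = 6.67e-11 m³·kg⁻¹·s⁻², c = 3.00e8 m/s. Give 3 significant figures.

2.95e-24 m

In G = c = 1 units mass has dimensions of length; the conversion factor is G/c².
3.98e3 kg × (G/c²) = 2.95e-24 m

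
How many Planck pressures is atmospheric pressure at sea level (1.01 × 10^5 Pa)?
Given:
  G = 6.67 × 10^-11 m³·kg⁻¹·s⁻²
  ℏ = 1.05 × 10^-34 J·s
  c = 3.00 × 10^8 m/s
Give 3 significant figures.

Planck pressure: p_P = c⁷/(ℏG²) = 4.68 × 10^113 Pa.
1.01 × 10^5 / 4.68 × 10^113 = 2.16 × 10^-109

2.16 × 10^-109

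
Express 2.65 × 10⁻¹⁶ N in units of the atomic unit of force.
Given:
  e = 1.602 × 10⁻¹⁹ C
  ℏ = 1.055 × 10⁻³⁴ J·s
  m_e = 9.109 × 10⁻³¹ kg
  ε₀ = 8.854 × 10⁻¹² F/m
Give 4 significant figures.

3.224 × 10⁻⁹

atomic unit of force: F_au = E_h/a₀ = m_e²e⁶/((4πε₀)³ℏ⁴) = 8.220 × 10⁻⁸ N.
2.65 × 10⁻¹⁶ / 8.220 × 10⁻⁸ = 3.224 × 10⁻⁹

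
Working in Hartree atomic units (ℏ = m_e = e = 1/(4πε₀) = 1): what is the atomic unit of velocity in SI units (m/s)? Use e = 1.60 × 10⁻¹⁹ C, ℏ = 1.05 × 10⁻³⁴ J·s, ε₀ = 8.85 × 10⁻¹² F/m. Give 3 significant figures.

The unique combination of the constants set to 1 with dimensions of velocity is v_au = e²/(4πε₀ℏ).
  = 2.56 × 10⁻³⁸ / 1.17 × 10⁻⁴⁴
  = 2.19 × 10⁶ m/s

2.19 × 10⁶ m/s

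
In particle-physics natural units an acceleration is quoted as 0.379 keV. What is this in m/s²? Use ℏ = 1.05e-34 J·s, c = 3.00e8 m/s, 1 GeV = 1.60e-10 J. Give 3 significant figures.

1.73e26 m/s²

Acceleration is [L]/[T]² = c·[E]/ℏ.
1 GeV → c/ℏ × (1 GeV in J) = 4.57e32 m/s².
Convert the energy scale: 0.379 keV = 3.79e-7 GeV.
Result: 3.79e-7 × 4.57e32 = 1.73e26 m/s².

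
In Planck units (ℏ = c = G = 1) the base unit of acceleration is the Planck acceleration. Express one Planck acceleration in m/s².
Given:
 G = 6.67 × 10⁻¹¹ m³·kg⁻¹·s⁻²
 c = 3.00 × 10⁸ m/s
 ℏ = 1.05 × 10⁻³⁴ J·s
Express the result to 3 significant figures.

a_P = √(c⁷/(ℏG))
  = √(3.12 × 10¹⁰³)
  = 5.59 × 10⁵¹ m/s²

5.59 × 10⁵¹ m/s²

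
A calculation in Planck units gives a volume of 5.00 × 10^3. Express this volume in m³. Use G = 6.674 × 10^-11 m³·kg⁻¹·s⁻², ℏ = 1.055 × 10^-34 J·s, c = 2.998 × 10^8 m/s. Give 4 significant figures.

2.112 × 10^-101 m³

One Planck volume: V_P = (ℏG/c³)^(3/2) = 4.224 × 10^-105 m³.
5.00 × 10^3 × 4.224 × 10^-105 m³ = 2.112 × 10^-101 m³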